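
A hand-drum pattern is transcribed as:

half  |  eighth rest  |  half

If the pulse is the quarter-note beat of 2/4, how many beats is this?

One quarter-note beat = 2 eighth notes.
Each duration in eighth notes: half = 4; eighth rest = 1; half = 4.
Altogether 4 + 1 + 4 = 9.
9 ÷ 2 = 4.5 beats.

4.5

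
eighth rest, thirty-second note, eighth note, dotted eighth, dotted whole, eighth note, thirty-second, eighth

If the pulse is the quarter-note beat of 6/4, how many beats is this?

9

One quarter-note beat = 8 thirty-second notes.
Convert each value to thirty-second notes: eighth rest = 4; thirty-second note = 1; eighth note = 4; dotted eighth = 6; dotted whole = 48; eighth note = 4; thirty-second = 1; eighth = 4.
Altogether 4 + 1 + 4 + 6 + 48 + 4 + 1 + 4 = 72.
72 ÷ 8 = 9 beats.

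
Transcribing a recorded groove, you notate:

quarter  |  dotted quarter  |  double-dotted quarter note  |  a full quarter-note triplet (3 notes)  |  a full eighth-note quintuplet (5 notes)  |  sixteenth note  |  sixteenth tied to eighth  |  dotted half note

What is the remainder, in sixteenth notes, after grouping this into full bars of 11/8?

5

One bar of 11/8 = 22 sixteenth notes.
Working in sixteenth notes: quarter = 4; dotted quarter = 6; double-dotted quarter note = 7; a full quarter-note triplet (3 notes) (three triplet quarters span one half) = 8; a full eighth-note quintuplet (5 notes) (five quintuplet eighths span one half) = 8; sixteenth note = 1; sixteenth tied to eighth (sixteenth + eighth) = 3; dotted half note = 12.
Altogether 4 + 6 + 7 + 8 + 8 + 1 + 3 + 12 = 49.
49 ÷ 22 = 2 complete bars with 5 sixteenth notes remaining.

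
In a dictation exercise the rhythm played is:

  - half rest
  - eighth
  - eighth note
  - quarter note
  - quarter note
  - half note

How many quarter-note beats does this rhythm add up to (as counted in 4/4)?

One quarter-note beat = 2 eighth notes.
In eighth notes: half rest = 4; eighth = 1; eighth note = 1; quarter note = 2; quarter note = 2; half note = 4.
Sum: 4 + 1 + 1 + 2 + 2 + 4 = 14.
14 ÷ 2 = 7 beats.

7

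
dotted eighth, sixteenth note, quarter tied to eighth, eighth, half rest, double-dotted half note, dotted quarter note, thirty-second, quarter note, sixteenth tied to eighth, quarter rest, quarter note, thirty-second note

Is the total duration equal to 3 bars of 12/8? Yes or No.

No

One bar of 12/8 = 48 thirty-second notes, so 3 bars = 144.
In thirty-second notes: dotted eighth = 6; sixteenth note = 2; quarter tied to eighth (quarter + eighth) = 12; eighth = 4; half rest = 16; double-dotted half note = 28; dotted quarter note = 12; thirty-second = 1; quarter note = 8; sixteenth tied to eighth (sixteenth + eighth) = 6; quarter rest = 8; quarter note = 8; thirty-second note = 1.
Sum: 6 + 2 + 12 + 4 + 16 + 28 + 12 + 1 + 8 + 6 + 8 + 8 + 1 = 112.
112 falls short of 144, so the answer is No.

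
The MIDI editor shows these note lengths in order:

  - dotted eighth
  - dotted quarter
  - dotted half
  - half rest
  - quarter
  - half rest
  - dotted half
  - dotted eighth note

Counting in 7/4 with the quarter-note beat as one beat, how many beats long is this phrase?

14

One quarter-note beat = 4 sixteenth notes.
Express everything in sixteenth notes: dotted eighth = 3; dotted quarter = 6; dotted half = 12; half rest = 8; quarter = 4; half rest = 8; dotted half = 12; dotted eighth note = 3.
Altogether 3 + 6 + 12 + 8 + 4 + 8 + 12 + 3 = 56.
56 ÷ 4 = 14 beats.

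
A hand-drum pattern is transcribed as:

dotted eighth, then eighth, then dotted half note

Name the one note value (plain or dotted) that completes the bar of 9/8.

sixteenth note

The bar of 9/8 = 18 sixteenth notes.
Working in sixteenth notes: dotted eighth = 3; eighth = 2; dotted half note = 12.
Sum: 3 + 2 + 12 = 17.
Remaining: 18 − 17 = 1 sixteenth note, which is a sixteenth note.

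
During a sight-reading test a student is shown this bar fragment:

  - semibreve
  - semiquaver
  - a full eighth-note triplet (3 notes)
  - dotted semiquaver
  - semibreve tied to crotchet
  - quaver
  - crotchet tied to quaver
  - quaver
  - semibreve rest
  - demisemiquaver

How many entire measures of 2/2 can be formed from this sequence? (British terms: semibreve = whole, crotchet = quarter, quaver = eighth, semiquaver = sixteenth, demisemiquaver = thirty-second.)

4

One bar of 2/2 = 32 thirty-second notes.
Express everything in thirty-second notes: semibreve = 32; semiquaver = 2; a full eighth-note triplet (3 notes) (three triplet eighths span one quarter) = 8; dotted semiquaver = 3; semibreve tied to crotchet (semibreve + crotchet) = 40; quaver = 4; crotchet tied to quaver (crotchet + quaver) = 12; quaver = 4; semibreve rest = 32; demisemiquaver = 1.
Adding: 32 + 2 + 8 + 3 + 40 + 4 + 12 + 4 + 32 + 1 = 138.
138 ÷ 32 = 4 complete bars with 10 left over.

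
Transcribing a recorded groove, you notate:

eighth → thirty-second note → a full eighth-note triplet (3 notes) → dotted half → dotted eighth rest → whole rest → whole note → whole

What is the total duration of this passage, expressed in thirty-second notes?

Convert each value to thirty-second notes: eighth = 4; thirty-second note = 1; a full eighth-note triplet (3 notes) (three triplet eighths span one quarter) = 8; dotted half = 24; dotted eighth rest = 6; whole rest = 32; whole note = 32; whole = 32.
Total: 4 + 1 + 8 + 24 + 6 + 32 + 32 + 32 = 139 thirty-second notes.

139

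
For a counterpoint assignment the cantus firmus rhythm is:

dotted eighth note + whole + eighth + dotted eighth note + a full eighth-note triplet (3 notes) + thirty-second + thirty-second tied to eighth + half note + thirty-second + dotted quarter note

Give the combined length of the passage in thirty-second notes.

In thirty-second notes: dotted eighth note = 6; whole = 32; eighth = 4; dotted eighth note = 6; a full eighth-note triplet (3 notes) (three triplet eighths span one quarter) = 8; thirty-second = 1; thirty-second tied to eighth (thirty-second + eighth) = 5; half note = 16; thirty-second = 1; dotted quarter note = 12.
Sum: 6 + 32 + 4 + 6 + 8 + 1 + 5 + 16 + 1 + 12 = 91 thirty-second notes.

91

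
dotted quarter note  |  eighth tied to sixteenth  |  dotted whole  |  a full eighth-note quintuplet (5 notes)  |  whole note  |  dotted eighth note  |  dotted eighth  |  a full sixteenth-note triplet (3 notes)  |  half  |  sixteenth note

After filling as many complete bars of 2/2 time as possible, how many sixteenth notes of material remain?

One bar of 2/2 = 16 sixteenth notes.
In sixteenth notes: dotted quarter note = 6; eighth tied to sixteenth (eighth + sixteenth) = 3; dotted whole = 24; a full eighth-note quintuplet (5 notes) (five quintuplet eighths span one half) = 8; whole note = 16; dotted eighth note = 3; dotted eighth = 3; a full sixteenth-note triplet (3 notes) (three triplet sixteenths span one eighth) = 2; half = 8; sixteenth note = 1.
Total: 6 + 3 + 24 + 8 + 16 + 3 + 3 + 2 + 8 + 1 = 74.
74 ÷ 16 = 4 complete bars with 10 sixteenth notes remaining.

10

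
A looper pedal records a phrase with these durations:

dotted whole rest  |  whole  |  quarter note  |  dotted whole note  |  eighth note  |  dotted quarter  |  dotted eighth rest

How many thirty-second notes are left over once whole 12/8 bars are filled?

14

One bar of 12/8 = 24 sixteenth notes.
Working in sixteenth notes: dotted whole rest = 24; whole = 16; quarter note = 4; dotted whole note = 24; eighth note = 2; dotted quarter = 6; dotted eighth rest = 3.
Altogether 24 + 16 + 4 + 24 + 2 + 6 + 3 = 79.
79 ÷ 24 = 3 complete bars with 7 sixteenth notes remaining = 14 thirty-second notes.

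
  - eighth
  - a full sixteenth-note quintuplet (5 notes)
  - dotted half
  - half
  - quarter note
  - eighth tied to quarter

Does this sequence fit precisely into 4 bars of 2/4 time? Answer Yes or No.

One bar of 2/4 = 4 eighth notes, so 4 bars = 16.
Each duration in eighth notes: eighth = 1; a full sixteenth-note quintuplet (5 notes) (five quintuplet sixteenths span one quarter) = 2; dotted half = 6; half = 4; quarter note = 2; eighth tied to quarter (eighth + quarter) = 3.
Total: 1 + 2 + 6 + 4 + 2 + 3 = 18.
18 exceeds 16, so the answer is No.

No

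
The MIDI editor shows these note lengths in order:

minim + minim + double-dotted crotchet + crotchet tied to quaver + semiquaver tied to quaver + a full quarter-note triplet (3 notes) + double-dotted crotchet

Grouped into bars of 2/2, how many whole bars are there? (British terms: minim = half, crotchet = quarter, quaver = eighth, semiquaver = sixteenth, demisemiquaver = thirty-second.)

2

One bar of 2/2 = 16 sixteenth notes.
Convert each value to sixteenth notes: minim = 8; minim = 8; double-dotted crotchet = 7; crotchet tied to quaver (crotchet + quaver) = 6; semiquaver tied to quaver (semiquaver + quaver) = 3; a full quarter-note triplet (3 notes) (three triplet quarters span one half) = 8; double-dotted crotchet = 7.
Adding: 8 + 8 + 7 + 6 + 3 + 8 + 7 = 47.
47 ÷ 16 = 2 complete bars with 15 left over.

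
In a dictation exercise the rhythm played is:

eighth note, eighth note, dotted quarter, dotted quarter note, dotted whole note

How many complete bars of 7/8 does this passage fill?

2

One bar of 7/8 = 7 eighth notes.
Each duration in eighth notes: eighth note = 1; eighth note = 1; dotted quarter = 3; dotted quarter note = 3; dotted whole note = 12.
Total: 1 + 1 + 3 + 3 + 12 = 20.
20 ÷ 7 = 2 complete bars with 6 left over.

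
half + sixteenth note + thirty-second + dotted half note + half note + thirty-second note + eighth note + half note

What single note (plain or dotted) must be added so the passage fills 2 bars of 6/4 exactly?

half note

2 bars of 6/4 = 96 thirty-second notes.
Each duration in thirty-second notes: half = 16; sixteenth note = 2; thirty-second = 1; dotted half note = 24; half note = 16; thirty-second note = 1; eighth note = 4; half note = 16.
Sum: 16 + 2 + 1 + 24 + 16 + 1 + 4 + 16 = 80.
Remaining: 96 − 80 = 16 thirty-second notes, which is a half note.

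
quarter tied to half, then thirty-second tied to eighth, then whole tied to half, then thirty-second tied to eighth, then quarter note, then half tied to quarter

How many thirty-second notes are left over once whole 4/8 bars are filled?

One bar of 4/8 = 16 thirty-second notes.
Each duration in thirty-second notes: quarter tied to half (quarter + half) = 24; thirty-second tied to eighth (thirty-second + eighth) = 5; whole tied to half (whole + half) = 48; thirty-second tied to eighth (thirty-second + eighth) = 5; quarter note = 8; half tied to quarter (half + quarter) = 24.
Total: 24 + 5 + 48 + 5 + 8 + 24 = 114.
114 ÷ 16 = 7 complete bars with 2 thirty-second notes remaining.

2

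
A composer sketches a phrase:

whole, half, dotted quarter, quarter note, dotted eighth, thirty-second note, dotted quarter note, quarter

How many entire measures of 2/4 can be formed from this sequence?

5

One bar of 2/4 = 16 thirty-second notes.
In thirty-second notes: whole = 32; half = 16; dotted quarter = 12; quarter note = 8; dotted eighth = 6; thirty-second note = 1; dotted quarter note = 12; quarter = 8.
Sum: 32 + 16 + 12 + 8 + 6 + 1 + 12 + 8 = 95.
95 ÷ 16 = 5 complete bars with 15 left over.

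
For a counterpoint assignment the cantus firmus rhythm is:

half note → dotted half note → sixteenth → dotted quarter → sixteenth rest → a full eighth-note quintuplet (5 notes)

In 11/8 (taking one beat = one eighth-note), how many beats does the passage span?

One eighth-note beat = 2 sixteenth notes.
Express everything in sixteenth notes: half note = 8; dotted half note = 12; sixteenth = 1; dotted quarter = 6; sixteenth rest = 1; a full eighth-note quintuplet (5 notes) (five quintuplet eighths span one half) = 8.
Sum: 8 + 12 + 1 + 6 + 1 + 8 = 36.
36 ÷ 2 = 18 beats.

18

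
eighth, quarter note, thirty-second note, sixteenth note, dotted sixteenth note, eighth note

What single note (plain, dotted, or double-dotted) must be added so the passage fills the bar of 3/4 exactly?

sixteenth note

The bar of 3/4 = 24 thirty-second notes.
Working in thirty-second notes: eighth = 4; quarter note = 8; thirty-second note = 1; sixteenth note = 2; dotted sixteenth note = 3; eighth note = 4.
Adding: 4 + 8 + 1 + 2 + 3 + 4 = 22.
Remaining: 24 − 22 = 2 thirty-second notes, which is a sixteenth note.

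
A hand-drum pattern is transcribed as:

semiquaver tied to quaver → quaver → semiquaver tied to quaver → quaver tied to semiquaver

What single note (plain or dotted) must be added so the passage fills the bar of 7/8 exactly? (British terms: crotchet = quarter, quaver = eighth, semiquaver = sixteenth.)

dotted eighth note

The bar of 7/8 = 14 sixteenth notes.
Convert each value to sixteenth notes: semiquaver tied to quaver (semiquaver + quaver) = 3; quaver = 2; semiquaver tied to quaver (semiquaver + quaver) = 3; quaver tied to semiquaver (quaver + semiquaver) = 3.
Altogether 3 + 2 + 3 + 3 = 11.
Remaining: 14 − 11 = 3 sixteenth notes, which is a dotted eighth note.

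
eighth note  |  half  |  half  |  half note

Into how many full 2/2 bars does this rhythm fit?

1

One bar of 2/2 = 8 eighth notes.
Each duration in eighth notes: eighth note = 1; half = 4; half = 4; half note = 4.
Total: 1 + 4 + 4 + 4 = 13.
13 ÷ 8 = 1 complete bar with 5 left over.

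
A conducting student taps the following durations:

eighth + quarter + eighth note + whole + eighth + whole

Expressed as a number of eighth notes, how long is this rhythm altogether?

Working in eighth notes: eighth = 1; quarter = 2; eighth note = 1; whole = 8; eighth = 1; whole = 8.
Total: 1 + 2 + 1 + 8 + 1 + 8 = 21 eighth notes.

21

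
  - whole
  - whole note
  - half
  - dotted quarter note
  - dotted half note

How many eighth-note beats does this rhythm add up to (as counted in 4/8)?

29

One eighth-note beat = 2 sixteenth notes.
Convert each value to sixteenth notes: whole = 16; whole note = 16; half = 8; dotted quarter note = 6; dotted half note = 12.
Adding: 16 + 16 + 8 + 6 + 12 = 58.
58 ÷ 2 = 29 beats.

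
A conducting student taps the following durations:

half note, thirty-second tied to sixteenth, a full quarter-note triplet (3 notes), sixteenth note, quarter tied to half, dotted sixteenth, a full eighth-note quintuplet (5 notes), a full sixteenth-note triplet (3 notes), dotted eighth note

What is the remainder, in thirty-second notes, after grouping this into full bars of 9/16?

One bar of 9/16 = 18 thirty-second notes.
In thirty-second notes: half note = 16; thirty-second tied to sixteenth (thirty-second + sixteenth) = 3; a full quarter-note triplet (3 notes) (three triplet quarters span one half) = 16; sixteenth note = 2; quarter tied to half (quarter + half) = 24; dotted sixteenth = 3; a full eighth-note quintuplet (5 notes) (five quintuplet eighths span one half) = 16; a full sixteenth-note triplet (3 notes) (three triplet sixteenths span one eighth) = 4; dotted eighth note = 6.
Sum: 16 + 3 + 16 + 2 + 24 + 3 + 16 + 4 + 6 = 90.
90 ÷ 18 = 5 complete bars with 0 thirty-second notes remaining.

0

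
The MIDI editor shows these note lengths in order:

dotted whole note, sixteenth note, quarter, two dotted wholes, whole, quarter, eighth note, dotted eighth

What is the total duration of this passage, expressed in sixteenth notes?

102

Express everything in sixteenth notes: dotted whole note = 24; sixteenth note = 1; quarter = 4; dotted whole = 24; dotted whole = 24; whole = 16; quarter = 4; eighth note = 2; dotted eighth = 3.
Total: 24 + 1 + 4 + 24 + 24 + 16 + 4 + 2 + 3 = 102 sixteenth notes.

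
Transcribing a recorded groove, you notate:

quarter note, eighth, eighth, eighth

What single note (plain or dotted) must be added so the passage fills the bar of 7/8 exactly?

The bar of 7/8 = 7 eighth notes.
Working in eighth notes: quarter note = 2; eighth = 1; eighth = 1; eighth = 1.
Adding: 2 + 1 + 1 + 1 = 5.
Remaining: 7 − 5 = 2 eighth notes, which is a quarter note.

quarter note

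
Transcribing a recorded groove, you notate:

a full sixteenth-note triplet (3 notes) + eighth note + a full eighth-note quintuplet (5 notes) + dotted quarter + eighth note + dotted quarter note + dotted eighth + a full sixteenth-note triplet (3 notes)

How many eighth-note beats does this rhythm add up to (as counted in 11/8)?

15.5

One eighth-note beat = 2 sixteenth notes.
Working in sixteenth notes: a full sixteenth-note triplet (3 notes) (three triplet sixteenths span one eighth) = 2; eighth note = 2; a full eighth-note quintuplet (5 notes) (five quintuplet eighths span one half) = 8; dotted quarter = 6; eighth note = 2; dotted quarter note = 6; dotted eighth = 3; a full sixteenth-note triplet (3 notes) (three triplet sixteenths span one eighth) = 2.
Sum: 2 + 2 + 8 + 6 + 2 + 6 + 3 + 2 = 31.
31 ÷ 2 = 15.5 beats.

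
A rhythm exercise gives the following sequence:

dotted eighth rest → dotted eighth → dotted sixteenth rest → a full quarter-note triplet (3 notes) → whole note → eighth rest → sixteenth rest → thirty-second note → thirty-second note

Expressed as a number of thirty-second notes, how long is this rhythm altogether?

71

Working in thirty-second notes: dotted eighth rest = 6; dotted eighth = 6; dotted sixteenth rest = 3; a full quarter-note triplet (3 notes) (three triplet quarters span one half) = 16; whole note = 32; eighth rest = 4; sixteenth rest = 2; thirty-second note = 1; thirty-second note = 1.
Altogether 6 + 6 + 3 + 16 + 32 + 4 + 2 + 1 + 1 = 71 thirty-second notes.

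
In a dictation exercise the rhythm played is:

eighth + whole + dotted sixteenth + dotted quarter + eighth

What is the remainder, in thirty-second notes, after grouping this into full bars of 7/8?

27

One bar of 7/8 = 28 thirty-second notes.
Express everything in thirty-second notes: eighth = 4; whole = 32; dotted sixteenth = 3; dotted quarter = 12; eighth = 4.
Adding: 4 + 32 + 3 + 12 + 4 = 55.
55 ÷ 28 = 1 complete bar with 27 thirty-second notes remaining.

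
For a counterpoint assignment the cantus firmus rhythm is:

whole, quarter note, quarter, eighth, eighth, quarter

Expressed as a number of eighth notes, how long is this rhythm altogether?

16

Convert each value to eighth notes: whole = 8; quarter note = 2; quarter = 2; eighth = 1; eighth = 1; quarter = 2.
Adding: 8 + 2 + 2 + 1 + 1 + 2 = 16 eighth notes.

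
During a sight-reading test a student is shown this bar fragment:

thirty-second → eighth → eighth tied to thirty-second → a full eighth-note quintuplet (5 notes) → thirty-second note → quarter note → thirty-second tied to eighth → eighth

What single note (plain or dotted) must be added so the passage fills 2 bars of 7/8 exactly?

2 bars of 7/8 = 56 thirty-second notes.
In thirty-second notes: thirty-second = 1; eighth = 4; eighth tied to thirty-second (eighth + thirty-second) = 5; a full eighth-note quintuplet (5 notes) (five quintuplet eighths span one half) = 16; thirty-second note = 1; quarter note = 8; thirty-second tied to eighth (thirty-second + eighth) = 5; eighth = 4.
Adding: 1 + 4 + 5 + 16 + 1 + 8 + 5 + 4 = 44.
Remaining: 56 − 44 = 12 thirty-second notes, which is a dotted quarter note.

dotted quarter note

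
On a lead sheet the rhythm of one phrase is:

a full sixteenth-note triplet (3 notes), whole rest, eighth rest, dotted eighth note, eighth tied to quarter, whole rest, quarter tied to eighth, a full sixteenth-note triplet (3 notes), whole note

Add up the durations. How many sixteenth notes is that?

In sixteenth notes: a full sixteenth-note triplet (3 notes) (three triplet sixteenths span one eighth) = 2; whole rest = 16; eighth rest = 2; dotted eighth note = 3; eighth tied to quarter (eighth + quarter) = 6; whole rest = 16; quarter tied to eighth (quarter + eighth) = 6; a full sixteenth-note triplet (3 notes) (three triplet sixteenths span one eighth) = 2; whole note = 16.
Sum: 2 + 16 + 2 + 3 + 6 + 16 + 6 + 2 + 16 = 69 sixteenth notes.

69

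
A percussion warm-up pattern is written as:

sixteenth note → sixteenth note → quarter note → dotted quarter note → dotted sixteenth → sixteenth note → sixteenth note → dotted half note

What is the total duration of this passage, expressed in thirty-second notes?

55

In thirty-second notes: sixteenth note = 2; sixteenth note = 2; quarter note = 8; dotted quarter note = 12; dotted sixteenth = 3; sixteenth note = 2; sixteenth note = 2; dotted half note = 24.
Sum: 2 + 2 + 8 + 12 + 3 + 2 + 2 + 24 = 55 thirty-second notes.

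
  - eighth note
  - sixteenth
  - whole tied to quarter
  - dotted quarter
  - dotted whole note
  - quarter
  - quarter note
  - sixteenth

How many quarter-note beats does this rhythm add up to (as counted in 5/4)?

15.5

One quarter-note beat = 4 sixteenth notes.
Express everything in sixteenth notes: eighth note = 2; sixteenth = 1; whole tied to quarter (whole + quarter) = 20; dotted quarter = 6; dotted whole note = 24; quarter = 4; quarter note = 4; sixteenth = 1.
Adding: 2 + 1 + 20 + 6 + 24 + 4 + 4 + 1 = 62.
62 ÷ 4 = 15.5 beats.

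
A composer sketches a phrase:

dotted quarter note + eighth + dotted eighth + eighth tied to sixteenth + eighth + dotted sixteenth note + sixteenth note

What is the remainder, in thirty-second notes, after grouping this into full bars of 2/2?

5

One bar of 2/2 = 32 thirty-second notes.
Convert each value to thirty-second notes: dotted quarter note = 12; eighth = 4; dotted eighth = 6; eighth tied to sixteenth (eighth + sixteenth) = 6; eighth = 4; dotted sixteenth note = 3; sixteenth note = 2.
Sum: 12 + 4 + 6 + 6 + 4 + 3 + 2 = 37.
37 ÷ 32 = 1 complete bar with 5 thirty-second notes remaining.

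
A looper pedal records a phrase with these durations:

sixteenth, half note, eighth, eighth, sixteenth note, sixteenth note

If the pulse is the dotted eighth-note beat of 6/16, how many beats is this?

5

One dotted eighth-note beat = 3 sixteenth notes.
Working in sixteenth notes: sixteenth = 1; half note = 8; eighth = 2; eighth = 2; sixteenth note = 1; sixteenth note = 1.
Altogether 1 + 8 + 2 + 2 + 1 + 1 = 15.
15 ÷ 3 = 5 beats.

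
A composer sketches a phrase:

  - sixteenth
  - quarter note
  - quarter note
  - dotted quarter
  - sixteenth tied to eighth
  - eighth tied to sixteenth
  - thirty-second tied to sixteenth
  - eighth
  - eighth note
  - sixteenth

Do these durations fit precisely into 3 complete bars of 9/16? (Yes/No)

One bar of 9/16 = 18 thirty-second notes, so 3 bars = 54.
Each duration in thirty-second notes: sixteenth = 2; quarter note = 8; quarter note = 8; dotted quarter = 12; sixteenth tied to eighth (sixteenth + eighth) = 6; eighth tied to sixteenth (eighth + sixteenth) = 6; thirty-second tied to sixteenth (thirty-second + sixteenth) = 3; eighth = 4; eighth note = 4; sixteenth = 2.
Altogether 2 + 8 + 8 + 12 + 6 + 6 + 3 + 4 + 4 + 2 = 55.
55 exceeds 54, so the answer is No.

No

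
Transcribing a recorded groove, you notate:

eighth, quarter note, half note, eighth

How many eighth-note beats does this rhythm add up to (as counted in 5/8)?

8

One eighth-note beat = 2 sixteenth notes.
Working in sixteenth notes: eighth = 2; quarter note = 4; half note = 8; eighth = 2.
Total: 2 + 4 + 8 + 2 = 16.
16 ÷ 2 = 8 beats.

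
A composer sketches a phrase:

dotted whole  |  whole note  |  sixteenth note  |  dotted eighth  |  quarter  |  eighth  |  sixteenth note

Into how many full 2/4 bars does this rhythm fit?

6

One bar of 2/4 = 8 sixteenth notes.
In sixteenth notes: dotted whole = 24; whole note = 16; sixteenth note = 1; dotted eighth = 3; quarter = 4; eighth = 2; sixteenth note = 1.
Altogether 24 + 16 + 1 + 3 + 4 + 2 + 1 = 51.
51 ÷ 8 = 6 complete bars with 3 left over.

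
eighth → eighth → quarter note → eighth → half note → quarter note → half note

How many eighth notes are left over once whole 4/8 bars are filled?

3

One bar of 4/8 = 4 eighth notes.
Convert each value to eighth notes: eighth = 1; eighth = 1; quarter note = 2; eighth = 1; half note = 4; quarter note = 2; half note = 4.
Altogether 1 + 1 + 2 + 1 + 4 + 2 + 4 = 15.
15 ÷ 4 = 3 complete bars with 3 eighth notes remaining.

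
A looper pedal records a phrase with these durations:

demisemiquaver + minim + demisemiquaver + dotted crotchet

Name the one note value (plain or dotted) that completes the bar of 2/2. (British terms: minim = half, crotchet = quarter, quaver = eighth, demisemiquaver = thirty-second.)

The bar of 2/2 = 32 thirty-second notes.
Express everything in thirty-second notes: demisemiquaver = 1; minim = 16; demisemiquaver = 1; dotted crotchet = 12.
Altogether 1 + 16 + 1 + 12 = 30.
Remaining: 32 − 30 = 2 thirty-second notes, which is a sixteenth note.

sixteenth note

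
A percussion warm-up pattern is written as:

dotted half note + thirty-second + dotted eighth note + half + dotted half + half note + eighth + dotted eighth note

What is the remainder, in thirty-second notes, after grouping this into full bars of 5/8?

17

One bar of 5/8 = 20 thirty-second notes.
In thirty-second notes: dotted half note = 24; thirty-second = 1; dotted eighth note = 6; half = 16; dotted half = 24; half note = 16; eighth = 4; dotted eighth note = 6.
Adding: 24 + 1 + 6 + 16 + 24 + 16 + 4 + 6 = 97.
97 ÷ 20 = 4 complete bars with 17 thirty-second notes remaining.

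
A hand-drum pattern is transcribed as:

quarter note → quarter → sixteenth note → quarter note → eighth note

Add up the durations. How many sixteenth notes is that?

Express everything in sixteenth notes: quarter note = 4; quarter = 4; sixteenth note = 1; quarter note = 4; eighth note = 2.
Adding: 4 + 4 + 1 + 4 + 2 = 15 sixteenth notes.

15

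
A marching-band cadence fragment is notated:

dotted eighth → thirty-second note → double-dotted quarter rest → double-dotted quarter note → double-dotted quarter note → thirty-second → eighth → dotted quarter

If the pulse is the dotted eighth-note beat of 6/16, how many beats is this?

11

One dotted eighth-note beat = 6 thirty-second notes.
Each duration in thirty-second notes: dotted eighth = 6; thirty-second note = 1; double-dotted quarter rest = 14; double-dotted quarter note = 14; double-dotted quarter note = 14; thirty-second = 1; eighth = 4; dotted quarter = 12.
Sum: 6 + 1 + 14 + 14 + 14 + 1 + 4 + 12 = 66.
66 ÷ 6 = 11 beats.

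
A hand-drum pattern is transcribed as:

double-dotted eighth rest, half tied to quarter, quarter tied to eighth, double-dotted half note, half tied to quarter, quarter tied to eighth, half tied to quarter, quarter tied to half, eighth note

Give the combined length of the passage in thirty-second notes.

159

Each duration in thirty-second notes: double-dotted eighth rest = 7; half tied to quarter (half + quarter) = 24; quarter tied to eighth (quarter + eighth) = 12; double-dotted half note = 28; half tied to quarter (half + quarter) = 24; quarter tied to eighth (quarter + eighth) = 12; half tied to quarter (half + quarter) = 24; quarter tied to half (quarter + half) = 24; eighth note = 4.
Adding: 7 + 24 + 12 + 28 + 24 + 12 + 24 + 24 + 4 = 159 thirty-second notes.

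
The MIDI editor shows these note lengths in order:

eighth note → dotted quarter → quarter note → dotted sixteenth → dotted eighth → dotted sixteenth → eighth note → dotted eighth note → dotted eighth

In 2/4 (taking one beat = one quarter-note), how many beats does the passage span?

6.5

One quarter-note beat = 8 thirty-second notes.
In thirty-second notes: eighth note = 4; dotted quarter = 12; quarter note = 8; dotted sixteenth = 3; dotted eighth = 6; dotted sixteenth = 3; eighth note = 4; dotted eighth note = 6; dotted eighth = 6.
Sum: 4 + 12 + 8 + 3 + 6 + 3 + 4 + 6 + 6 = 52.
52 ÷ 8 = 6.5 beats.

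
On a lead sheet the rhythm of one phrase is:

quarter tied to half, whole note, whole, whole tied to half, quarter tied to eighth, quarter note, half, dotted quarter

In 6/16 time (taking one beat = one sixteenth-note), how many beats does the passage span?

92

One sixteenth-note beat = 2 thirty-second notes.
In thirty-second notes: quarter tied to half (quarter + half) = 24; whole note = 32; whole = 32; whole tied to half (whole + half) = 48; quarter tied to eighth (quarter + eighth) = 12; quarter note = 8; half = 16; dotted quarter = 12.
Sum: 24 + 32 + 32 + 48 + 12 + 8 + 16 + 12 = 184.
184 ÷ 2 = 92 beats.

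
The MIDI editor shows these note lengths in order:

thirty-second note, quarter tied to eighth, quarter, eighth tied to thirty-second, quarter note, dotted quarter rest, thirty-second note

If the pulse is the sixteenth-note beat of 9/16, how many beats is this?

23.5

One sixteenth-note beat = 2 thirty-second notes.
Convert each value to thirty-second notes: thirty-second note = 1; quarter tied to eighth (quarter + eighth) = 12; quarter = 8; eighth tied to thirty-second (eighth + thirty-second) = 5; quarter note = 8; dotted quarter rest = 12; thirty-second note = 1.
Adding: 1 + 12 + 8 + 5 + 8 + 12 + 1 = 47.
47 ÷ 2 = 23.5 beats.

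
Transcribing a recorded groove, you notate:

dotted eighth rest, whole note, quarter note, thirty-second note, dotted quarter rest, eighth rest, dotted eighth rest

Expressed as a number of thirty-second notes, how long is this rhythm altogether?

Express everything in thirty-second notes: dotted eighth rest = 6; whole note = 32; quarter note = 8; thirty-second note = 1; dotted quarter rest = 12; eighth rest = 4; dotted eighth rest = 6.
Sum: 6 + 32 + 8 + 1 + 12 + 4 + 6 = 69 thirty-second notes.

69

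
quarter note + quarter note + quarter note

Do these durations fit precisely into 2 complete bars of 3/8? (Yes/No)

One bar of 3/8 = 3 eighth notes, so 2 bars = 6.
Express everything in eighth notes: quarter note = 2; quarter note = 2; quarter note = 2.
Adding: 2 + 2 + 2 = 6.
6 equals 6, so the answer is Yes.

Yes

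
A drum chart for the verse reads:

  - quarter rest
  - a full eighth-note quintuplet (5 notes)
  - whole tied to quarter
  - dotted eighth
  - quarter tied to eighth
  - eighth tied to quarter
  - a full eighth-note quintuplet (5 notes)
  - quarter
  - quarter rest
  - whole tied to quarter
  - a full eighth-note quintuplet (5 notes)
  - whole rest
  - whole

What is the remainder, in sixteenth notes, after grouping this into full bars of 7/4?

11

One bar of 7/4 = 28 sixteenth notes.
Express everything in sixteenth notes: quarter rest = 4; a full eighth-note quintuplet (5 notes) (five quintuplet eighths span one half) = 8; whole tied to quarter (whole + quarter) = 20; dotted eighth = 3; quarter tied to eighth (quarter + eighth) = 6; eighth tied to quarter (eighth + quarter) = 6; a full eighth-note quintuplet (5 notes) (five quintuplet eighths span one half) = 8; quarter = 4; quarter rest = 4; whole tied to quarter (whole + quarter) = 20; a full eighth-note quintuplet (5 notes) (five quintuplet eighths span one half) = 8; whole rest = 16; whole = 16.
Adding: 4 + 8 + 20 + 3 + 6 + 6 + 8 + 4 + 4 + 20 + 8 + 16 + 16 = 123.
123 ÷ 28 = 4 complete bars with 11 sixteenth notes remaining.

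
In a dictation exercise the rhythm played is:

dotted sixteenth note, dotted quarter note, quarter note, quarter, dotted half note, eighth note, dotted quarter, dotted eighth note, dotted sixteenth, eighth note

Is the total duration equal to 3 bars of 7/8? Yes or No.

One bar of 7/8 = 28 thirty-second notes, so 3 bars = 84.
Working in thirty-second notes: dotted sixteenth note = 3; dotted quarter note = 12; quarter note = 8; quarter = 8; dotted half note = 24; eighth note = 4; dotted quarter = 12; dotted eighth note = 6; dotted sixteenth = 3; eighth note = 4.
Sum: 3 + 12 + 8 + 8 + 24 + 4 + 12 + 6 + 3 + 4 = 84.
84 equals 84, so the answer is Yes.

Yes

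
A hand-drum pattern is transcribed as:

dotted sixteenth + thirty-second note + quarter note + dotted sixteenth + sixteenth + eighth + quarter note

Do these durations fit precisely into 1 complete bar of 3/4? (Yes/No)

One bar of 3/4 = 24 thirty-second notes.
In thirty-second notes: dotted sixteenth = 3; thirty-second note = 1; quarter note = 8; dotted sixteenth = 3; sixteenth = 2; eighth = 4; quarter note = 8.
Adding: 3 + 1 + 8 + 3 + 2 + 4 + 8 = 29.
29 exceeds 24, so the answer is No.

No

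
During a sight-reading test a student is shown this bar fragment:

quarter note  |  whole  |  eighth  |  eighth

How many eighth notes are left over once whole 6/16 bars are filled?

0

One bar of 6/16 = 3 eighth notes.
Each duration in eighth notes: quarter note = 2; whole = 8; eighth = 1; eighth = 1.
Altogether 2 + 8 + 1 + 1 = 12.
12 ÷ 3 = 4 complete bars with 0 eighth notes remaining.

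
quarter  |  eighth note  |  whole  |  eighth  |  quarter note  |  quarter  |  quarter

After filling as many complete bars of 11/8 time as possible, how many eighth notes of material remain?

One bar of 11/8 = 11 eighth notes.
Working in eighth notes: quarter = 2; eighth note = 1; whole = 8; eighth = 1; quarter note = 2; quarter = 2; quarter = 2.
Total: 2 + 1 + 8 + 1 + 2 + 2 + 2 = 18.
18 ÷ 11 = 1 complete bar with 7 eighth notes remaining.

7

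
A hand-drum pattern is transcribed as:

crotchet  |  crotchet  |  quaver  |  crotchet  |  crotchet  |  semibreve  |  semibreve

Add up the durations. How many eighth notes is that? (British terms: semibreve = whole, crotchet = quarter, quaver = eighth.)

In eighth notes: crotchet = 2; crotchet = 2; quaver = 1; crotchet = 2; crotchet = 2; semibreve = 8; semibreve = 8.
Sum: 2 + 2 + 1 + 2 + 2 + 8 + 8 = 25 eighth notes.

25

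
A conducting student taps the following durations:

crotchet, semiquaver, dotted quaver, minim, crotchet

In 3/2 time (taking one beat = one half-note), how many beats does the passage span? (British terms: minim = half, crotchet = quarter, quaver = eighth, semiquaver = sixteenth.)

2.5

One half-note beat = 8 sixteenth notes.
Convert each value to sixteenth notes: crotchet = 4; semiquaver = 1; dotted quaver = 3; minim = 8; crotchet = 4.
Total: 4 + 1 + 3 + 8 + 4 = 20.
20 ÷ 8 = 2.5 beats.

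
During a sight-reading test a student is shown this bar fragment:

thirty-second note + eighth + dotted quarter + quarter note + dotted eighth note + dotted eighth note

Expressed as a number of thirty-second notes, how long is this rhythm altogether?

Working in thirty-second notes: thirty-second note = 1; eighth = 4; dotted quarter = 12; quarter note = 8; dotted eighth note = 6; dotted eighth note = 6.
Adding: 1 + 4 + 12 + 8 + 6 + 6 = 37 thirty-second notes.

37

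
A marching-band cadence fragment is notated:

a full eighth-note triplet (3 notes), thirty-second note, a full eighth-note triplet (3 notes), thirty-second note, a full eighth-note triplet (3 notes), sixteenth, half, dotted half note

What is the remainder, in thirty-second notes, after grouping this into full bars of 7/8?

12

One bar of 7/8 = 28 thirty-second notes.
Each duration in thirty-second notes: a full eighth-note triplet (3 notes) (three triplet eighths span one quarter) = 8; thirty-second note = 1; a full eighth-note triplet (3 notes) (three triplet eighths span one quarter) = 8; thirty-second note = 1; a full eighth-note triplet (3 notes) (three triplet eighths span one quarter) = 8; sixteenth = 2; half = 16; dotted half note = 24.
Altogether 8 + 1 + 8 + 1 + 8 + 2 + 16 + 24 = 68.
68 ÷ 28 = 2 complete bars with 12 thirty-second notes remaining.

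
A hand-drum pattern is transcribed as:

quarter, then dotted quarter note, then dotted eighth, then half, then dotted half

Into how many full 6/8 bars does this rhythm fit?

2

One bar of 6/8 = 12 sixteenth notes.
Convert each value to sixteenth notes: quarter = 4; dotted quarter note = 6; dotted eighth = 3; half = 8; dotted half = 12.
Altogether 4 + 6 + 3 + 8 + 12 = 33.
33 ÷ 12 = 2 complete bars with 9 left over.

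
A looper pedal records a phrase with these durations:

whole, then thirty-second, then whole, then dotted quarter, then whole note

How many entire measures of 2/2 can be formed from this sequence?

One bar of 2/2 = 32 thirty-second notes.
In thirty-second notes: whole = 32; thirty-second = 1; whole = 32; dotted quarter = 12; whole note = 32.
Sum: 32 + 1 + 32 + 12 + 32 = 109.
109 ÷ 32 = 3 complete bars with 13 left over.

3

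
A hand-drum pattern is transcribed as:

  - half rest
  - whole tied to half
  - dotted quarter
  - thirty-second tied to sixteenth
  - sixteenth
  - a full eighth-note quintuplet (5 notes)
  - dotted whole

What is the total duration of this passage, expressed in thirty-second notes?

Convert each value to thirty-second notes: half rest = 16; whole tied to half (whole + half) = 48; dotted quarter = 12; thirty-second tied to sixteenth (thirty-second + sixteenth) = 3; sixteenth = 2; a full eighth-note quintuplet (5 notes) (five quintuplet eighths span one half) = 16; dotted whole = 48.
Altogether 16 + 48 + 12 + 3 + 2 + 16 + 48 = 145 thirty-second notes.

145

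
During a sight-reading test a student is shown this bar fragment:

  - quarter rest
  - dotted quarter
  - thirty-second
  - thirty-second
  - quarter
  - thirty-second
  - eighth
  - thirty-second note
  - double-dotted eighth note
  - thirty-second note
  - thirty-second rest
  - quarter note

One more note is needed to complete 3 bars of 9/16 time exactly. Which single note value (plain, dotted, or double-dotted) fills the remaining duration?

thirty-second note

3 bars of 9/16 = 54 thirty-second notes.
In thirty-second notes: quarter rest = 8; dotted quarter = 12; thirty-second = 1; thirty-second = 1; quarter = 8; thirty-second = 1; eighth = 4; thirty-second note = 1; double-dotted eighth note = 7; thirty-second note = 1; thirty-second rest = 1; quarter note = 8.
Sum: 8 + 12 + 1 + 1 + 8 + 1 + 4 + 1 + 7 + 1 + 1 + 8 = 53.
Remaining: 54 − 53 = 1 thirty-second note, which is a thirty-second note.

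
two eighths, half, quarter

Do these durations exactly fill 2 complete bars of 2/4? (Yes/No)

Yes

One bar of 2/4 = 4 eighth notes, so 2 bars = 8.
Working in eighth notes: eighth = 1; eighth = 1; half = 4; quarter = 2.
Sum: 1 + 1 + 4 + 2 = 8.
8 equals 8, so the answer is Yes.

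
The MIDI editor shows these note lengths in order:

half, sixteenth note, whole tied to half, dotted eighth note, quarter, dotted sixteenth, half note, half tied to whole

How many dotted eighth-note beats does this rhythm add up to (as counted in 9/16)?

24.5

One dotted eighth-note beat = 6 thirty-second notes.
In thirty-second notes: half = 16; sixteenth note = 2; whole tied to half (whole + half) = 48; dotted eighth note = 6; quarter = 8; dotted sixteenth = 3; half note = 16; half tied to whole (half + whole) = 48.
Altogether 16 + 2 + 48 + 6 + 8 + 3 + 16 + 48 = 147.
147 ÷ 6 = 24.5 beats.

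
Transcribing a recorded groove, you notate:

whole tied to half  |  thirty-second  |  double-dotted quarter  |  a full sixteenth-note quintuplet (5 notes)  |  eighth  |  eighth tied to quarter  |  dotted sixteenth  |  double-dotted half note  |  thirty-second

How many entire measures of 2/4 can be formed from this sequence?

One bar of 2/4 = 16 thirty-second notes.
Working in thirty-second notes: whole tied to half (whole + half) = 48; thirty-second = 1; double-dotted quarter = 14; a full sixteenth-note quintuplet (5 notes) (five quintuplet sixteenths span one quarter) = 8; eighth = 4; eighth tied to quarter (eighth + quarter) = 12; dotted sixteenth = 3; double-dotted half note = 28; thirty-second = 1.
Total: 48 + 1 + 14 + 8 + 4 + 12 + 3 + 28 + 1 = 119.
119 ÷ 16 = 7 complete bars with 7 left over.

7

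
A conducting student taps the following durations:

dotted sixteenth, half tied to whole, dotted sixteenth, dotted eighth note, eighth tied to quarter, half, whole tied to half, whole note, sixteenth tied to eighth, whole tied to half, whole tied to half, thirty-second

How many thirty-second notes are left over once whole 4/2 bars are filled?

One bar of 4/2 = 64 thirty-second notes.
Working in thirty-second notes: dotted sixteenth = 3; half tied to whole (half + whole) = 48; dotted sixteenth = 3; dotted eighth note = 6; eighth tied to quarter (eighth + quarter) = 12; half = 16; whole tied to half (whole + half) = 48; whole note = 32; sixteenth tied to eighth (sixteenth + eighth) = 6; whole tied to half (whole + half) = 48; whole tied to half (whole + half) = 48; thirty-second = 1.
Adding: 3 + 48 + 3 + 6 + 12 + 16 + 48 + 32 + 6 + 48 + 48 + 1 = 271.
271 ÷ 64 = 4 complete bars with 15 thirty-second notes remaining.

15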